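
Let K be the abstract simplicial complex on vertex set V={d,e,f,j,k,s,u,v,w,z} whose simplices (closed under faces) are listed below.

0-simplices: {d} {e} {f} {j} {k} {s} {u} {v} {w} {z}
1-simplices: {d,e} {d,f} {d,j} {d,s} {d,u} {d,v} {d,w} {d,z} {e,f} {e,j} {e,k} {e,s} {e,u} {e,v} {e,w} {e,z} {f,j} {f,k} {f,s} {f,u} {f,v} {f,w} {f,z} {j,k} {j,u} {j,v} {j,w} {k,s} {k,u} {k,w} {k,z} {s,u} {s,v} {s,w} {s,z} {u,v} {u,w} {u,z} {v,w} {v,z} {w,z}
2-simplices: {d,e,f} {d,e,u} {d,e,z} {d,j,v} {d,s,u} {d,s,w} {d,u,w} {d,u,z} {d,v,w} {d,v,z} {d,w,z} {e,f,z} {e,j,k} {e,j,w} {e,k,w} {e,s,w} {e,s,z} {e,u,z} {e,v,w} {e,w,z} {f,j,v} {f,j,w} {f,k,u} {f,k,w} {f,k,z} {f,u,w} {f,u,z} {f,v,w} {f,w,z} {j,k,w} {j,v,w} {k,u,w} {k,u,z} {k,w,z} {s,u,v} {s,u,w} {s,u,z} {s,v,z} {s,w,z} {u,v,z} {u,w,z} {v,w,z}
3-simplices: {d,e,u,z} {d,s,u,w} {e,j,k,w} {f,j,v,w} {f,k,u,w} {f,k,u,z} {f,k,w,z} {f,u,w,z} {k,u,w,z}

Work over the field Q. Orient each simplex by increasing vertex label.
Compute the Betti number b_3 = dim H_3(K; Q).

b_3=1

n_0=10 n_1=41 n_2=42 n_3=9  [Q]
∂1: piv[de,df,dj,ds,du,dv,dw,dz,ek] rk=9  ker:ef,ej,es,eu,ev,ew,ez,fj,fk,fs,fu,fv,fw,fz,jk,ju,jv,jw,ks,ku,kw,kz,su,sv,sw,sz,uv,uw,uz,vw,vz,wz
∂2: piv[def,deu,dez,djv,dsu,dsw,duw,duz,dvw,dvz,dwz,efz,ejk,ejw,ekw,esw,esz,evw,ewz,fjv,fjw,fku,fkw,fkz,fuw,fuz,fvw,suv,svz] rk=29  ker:euz,fwz,jkw,jvw,kuw,kuz,kwz,suw,suz,swz,uvz,uwz,vwz
∂3: piv[deuz,dsuw,ejkw,fjvw,fkuw,fkuz,fkwz,fuwz] rk=8  ker:kuwz
b_3=(9−8)−0=1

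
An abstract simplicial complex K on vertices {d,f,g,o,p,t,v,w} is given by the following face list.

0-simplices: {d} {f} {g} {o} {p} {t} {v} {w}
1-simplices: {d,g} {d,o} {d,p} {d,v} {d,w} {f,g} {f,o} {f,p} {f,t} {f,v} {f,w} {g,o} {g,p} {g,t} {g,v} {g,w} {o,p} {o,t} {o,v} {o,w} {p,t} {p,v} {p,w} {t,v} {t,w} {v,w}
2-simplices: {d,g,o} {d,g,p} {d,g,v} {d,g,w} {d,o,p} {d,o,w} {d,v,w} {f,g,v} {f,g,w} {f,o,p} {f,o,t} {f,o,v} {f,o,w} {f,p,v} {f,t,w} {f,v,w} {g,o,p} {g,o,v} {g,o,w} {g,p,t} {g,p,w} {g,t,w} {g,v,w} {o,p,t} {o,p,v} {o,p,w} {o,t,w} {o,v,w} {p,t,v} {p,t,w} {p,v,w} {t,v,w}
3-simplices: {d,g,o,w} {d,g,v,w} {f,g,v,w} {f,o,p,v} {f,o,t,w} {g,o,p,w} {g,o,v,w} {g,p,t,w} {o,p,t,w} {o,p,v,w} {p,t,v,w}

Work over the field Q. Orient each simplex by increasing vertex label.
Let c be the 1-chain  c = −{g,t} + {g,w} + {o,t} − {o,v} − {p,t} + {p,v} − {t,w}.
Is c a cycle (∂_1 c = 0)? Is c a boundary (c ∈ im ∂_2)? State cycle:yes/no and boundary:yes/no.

n_0=8 n_1=26 n_2=32 n_3=11  [Q]
∂1: piv[dg,do,dp,dv,dw,fg,ft] rk=7  ker:fo,fp,fv,fw,go,gp,gt,gv,gw,op,ot,ov,ow,pt,pv,pw,tv,tw,vw
∂2: piv[dgo,dgp,dgv,dgw,dop,dow,dvw,fgv,fgw,fop,fot,fov,fow,fpv,ftw,gpt,gpw,gtw,ptv] rk=19  ker:fvw,gop,gov,gow,gvw,opt,opv,opw,otw,ovw,ptw,pvw,tvw
∂3: piv[dgow,dgvw,fgvw,fopv,fotw,gopw,govw,gptw,optw,opvw,ptvw] rk=11
∂1c = 0
c vs im∂2: reduces to 0 ⇒ boundary

cycle:yes boundary:yes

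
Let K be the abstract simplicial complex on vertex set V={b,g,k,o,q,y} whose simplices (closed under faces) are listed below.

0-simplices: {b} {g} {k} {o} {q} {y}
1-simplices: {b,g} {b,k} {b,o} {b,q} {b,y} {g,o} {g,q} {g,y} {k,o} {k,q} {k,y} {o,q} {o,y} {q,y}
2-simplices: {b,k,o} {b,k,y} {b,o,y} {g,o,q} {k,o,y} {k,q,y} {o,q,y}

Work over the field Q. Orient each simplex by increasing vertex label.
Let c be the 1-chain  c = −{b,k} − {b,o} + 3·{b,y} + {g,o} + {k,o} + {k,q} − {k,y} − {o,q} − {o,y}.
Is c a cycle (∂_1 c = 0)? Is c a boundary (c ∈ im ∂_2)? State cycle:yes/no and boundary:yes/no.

cycle:no boundary:no

n_0=6 n_1=14 n_2=7  [Q]
∂1: piv[bg,bk,bo,bq,by] rk=5  ker:go,gq,gy,ko,kq,ky,oq,oy,qy
∂2: piv[bko,bky,boy,goq,kqy,oqy] rk=6  ker:koy
∂1c = −{b} − {g} − 2·{k} + 3·{o} + {y}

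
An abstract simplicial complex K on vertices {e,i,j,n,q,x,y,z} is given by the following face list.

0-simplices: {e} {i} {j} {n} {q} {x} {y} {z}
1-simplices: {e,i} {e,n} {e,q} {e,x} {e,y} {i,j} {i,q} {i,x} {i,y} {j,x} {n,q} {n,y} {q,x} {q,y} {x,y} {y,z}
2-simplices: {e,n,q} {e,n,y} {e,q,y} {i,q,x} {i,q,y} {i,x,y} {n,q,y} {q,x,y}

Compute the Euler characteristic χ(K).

χ(K)=0

n_0=8 n_1=16 n_2=8
χ=+8−16+8=0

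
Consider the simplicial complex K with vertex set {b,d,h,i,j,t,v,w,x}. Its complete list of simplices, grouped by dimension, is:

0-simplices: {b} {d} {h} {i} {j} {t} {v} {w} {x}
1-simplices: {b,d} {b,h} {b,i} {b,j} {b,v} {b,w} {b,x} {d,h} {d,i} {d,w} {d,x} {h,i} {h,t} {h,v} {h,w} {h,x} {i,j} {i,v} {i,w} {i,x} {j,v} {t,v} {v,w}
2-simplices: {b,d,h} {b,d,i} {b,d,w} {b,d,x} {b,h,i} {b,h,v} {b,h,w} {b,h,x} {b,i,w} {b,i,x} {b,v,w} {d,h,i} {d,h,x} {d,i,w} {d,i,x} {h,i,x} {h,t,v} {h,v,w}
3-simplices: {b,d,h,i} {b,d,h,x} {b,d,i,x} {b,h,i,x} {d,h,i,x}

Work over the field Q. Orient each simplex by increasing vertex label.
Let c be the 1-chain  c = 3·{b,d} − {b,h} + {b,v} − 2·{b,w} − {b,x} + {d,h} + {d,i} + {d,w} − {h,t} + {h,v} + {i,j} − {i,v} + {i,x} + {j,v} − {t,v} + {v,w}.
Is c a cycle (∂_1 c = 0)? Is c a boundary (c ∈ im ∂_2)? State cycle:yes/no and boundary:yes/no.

cycle:yes boundary:no

n_0=9 n_1=23 n_2=18 n_3=5  [Q]
∂1: piv[bd,bh,bi,bj,bv,bw,bx,ht] rk=8  ker:dh,di,dw,dx,hi,hv,hw,hx,ij,iv,iw,ix,jv,tv,vw
∂2: piv[bdh,bdi,bdw,bdx,bhi,bhv,bhw,bhx,biw,bix,bvw,htv] rk=12  ker:dhi,dhx,diw,dix,hix,hvw
∂3: piv[bdhi,bdhx,bdix,bhix] rk=4  ker:dhix
∂1c = 0
c vs im∂2: residual ≠ 0 ⇒ not boundary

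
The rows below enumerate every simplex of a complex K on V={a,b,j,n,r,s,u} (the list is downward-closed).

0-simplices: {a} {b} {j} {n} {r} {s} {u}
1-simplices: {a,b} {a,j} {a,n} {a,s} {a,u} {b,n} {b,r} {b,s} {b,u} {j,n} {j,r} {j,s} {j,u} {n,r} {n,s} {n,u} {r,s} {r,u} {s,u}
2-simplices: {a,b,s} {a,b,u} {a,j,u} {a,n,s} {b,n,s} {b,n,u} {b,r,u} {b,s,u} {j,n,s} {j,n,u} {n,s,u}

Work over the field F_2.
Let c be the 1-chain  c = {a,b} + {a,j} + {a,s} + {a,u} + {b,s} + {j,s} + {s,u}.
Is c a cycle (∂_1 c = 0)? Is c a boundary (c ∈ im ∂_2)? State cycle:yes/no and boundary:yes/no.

cycle:yes boundary:yes

n_0=7 n_1=19 n_2=11  [Z2]
∂1: piv[ab,aj,an,as,au,br] rk=6  ker:bn,bs,bu,jn,jr,js,ju,nr,ns,nu,rs,ru,su
∂2: piv[abs,abu,aju,ans,bns,bnu,bru,bsu,jns,jnu] rk=10  ker:nsu
∂1c = 0
c vs im∂2: reduces to 0 ⇒ boundary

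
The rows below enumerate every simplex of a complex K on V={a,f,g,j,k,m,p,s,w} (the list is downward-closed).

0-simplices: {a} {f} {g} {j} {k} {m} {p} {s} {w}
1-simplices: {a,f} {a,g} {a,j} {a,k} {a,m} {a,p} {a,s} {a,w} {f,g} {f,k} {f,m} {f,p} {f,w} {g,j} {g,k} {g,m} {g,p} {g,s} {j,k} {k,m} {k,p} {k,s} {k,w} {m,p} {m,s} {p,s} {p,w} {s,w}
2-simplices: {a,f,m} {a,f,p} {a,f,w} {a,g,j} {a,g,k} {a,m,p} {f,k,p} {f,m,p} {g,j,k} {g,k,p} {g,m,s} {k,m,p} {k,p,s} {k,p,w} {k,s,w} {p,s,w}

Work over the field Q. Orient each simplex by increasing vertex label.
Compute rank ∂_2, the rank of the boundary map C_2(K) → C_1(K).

rank∂_2=14

n_0=9 n_1=28 n_2=16  [Q]
∂1: piv[af,ag,aj,ak,am,ap,as,aw] rk=8  ker:fg,fk,fm,fp,fw,gj,gk,gm,gp,gs,jk,km,kp,ks,kw,mp,ms,ps,pw,sw
∂2: piv[afm,afp,afw,agj,agk,amp,fkp,gjk,gkp,gms,kmp,kps,kpw,ksw] rk=14  ker:fmp,psw
rk∂_2=14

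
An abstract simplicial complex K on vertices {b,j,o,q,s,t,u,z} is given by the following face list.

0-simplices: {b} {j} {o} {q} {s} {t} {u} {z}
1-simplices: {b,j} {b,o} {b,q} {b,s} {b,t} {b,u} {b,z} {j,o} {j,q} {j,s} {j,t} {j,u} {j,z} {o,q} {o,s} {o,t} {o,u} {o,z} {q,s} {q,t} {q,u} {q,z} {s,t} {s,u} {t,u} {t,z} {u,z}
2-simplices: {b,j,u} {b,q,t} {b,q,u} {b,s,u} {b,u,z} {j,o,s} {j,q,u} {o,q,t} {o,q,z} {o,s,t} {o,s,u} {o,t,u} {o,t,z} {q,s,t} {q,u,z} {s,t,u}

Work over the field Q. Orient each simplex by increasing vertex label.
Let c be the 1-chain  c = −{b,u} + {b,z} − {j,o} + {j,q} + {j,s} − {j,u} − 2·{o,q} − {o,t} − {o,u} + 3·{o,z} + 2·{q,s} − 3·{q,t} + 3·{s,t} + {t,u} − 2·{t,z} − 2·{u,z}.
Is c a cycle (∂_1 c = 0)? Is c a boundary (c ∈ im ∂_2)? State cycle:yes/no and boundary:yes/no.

cycle:yes boundary:yes

n_0=8 n_1=27 n_2=16  [Q]
∂1: piv[bj,bo,bq,bs,bt,bu,bz] rk=7  ker:jo,jq,js,jt,ju,jz,oq,os,ot,ou,oz,qs,qt,qu,qz,st,su,tu,tz,uz
∂2: piv[bju,bqt,bqu,bsu,buz,jos,jqu,oqt,oqz,ost,osu,otu,otz,qst,quz] rk=15  ker:stu
∂1c = 0
c vs im∂2: reduces to 0 ⇒ boundary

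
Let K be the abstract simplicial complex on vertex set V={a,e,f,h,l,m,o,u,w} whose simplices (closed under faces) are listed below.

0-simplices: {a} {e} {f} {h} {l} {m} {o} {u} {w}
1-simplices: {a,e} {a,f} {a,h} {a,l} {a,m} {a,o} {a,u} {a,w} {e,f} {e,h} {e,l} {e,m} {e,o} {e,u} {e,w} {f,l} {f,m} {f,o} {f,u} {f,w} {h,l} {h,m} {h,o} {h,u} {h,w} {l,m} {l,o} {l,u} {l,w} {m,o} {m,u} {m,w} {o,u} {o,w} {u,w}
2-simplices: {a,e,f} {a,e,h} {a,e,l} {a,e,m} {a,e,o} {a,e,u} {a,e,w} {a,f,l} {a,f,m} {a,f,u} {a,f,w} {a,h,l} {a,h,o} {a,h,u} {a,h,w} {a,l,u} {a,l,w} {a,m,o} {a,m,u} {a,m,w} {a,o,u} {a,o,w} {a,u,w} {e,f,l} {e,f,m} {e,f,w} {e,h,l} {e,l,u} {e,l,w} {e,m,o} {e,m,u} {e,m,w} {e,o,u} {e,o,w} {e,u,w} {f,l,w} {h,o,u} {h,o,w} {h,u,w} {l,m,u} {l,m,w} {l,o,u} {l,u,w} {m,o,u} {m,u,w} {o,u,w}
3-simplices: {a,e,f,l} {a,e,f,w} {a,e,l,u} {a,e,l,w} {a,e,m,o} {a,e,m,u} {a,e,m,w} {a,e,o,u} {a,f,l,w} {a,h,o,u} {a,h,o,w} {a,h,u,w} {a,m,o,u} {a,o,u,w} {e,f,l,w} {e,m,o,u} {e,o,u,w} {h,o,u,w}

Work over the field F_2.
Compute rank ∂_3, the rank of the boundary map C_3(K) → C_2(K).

n_0=9 n_1=35 n_2=46 n_3=18  [Z2]
∂1: piv[ae,af,ah,al,am,ao,au,aw] rk=8  ker:ef,eh,el,em,eo,eu,ew,fl,fm,fo,fu,fw,hl,hm,ho,hu,hw,lm,lo,lu,lw,mo,mu,mw,ou,ow,uw
∂2: piv[aef,aeh,ael,aem,aeo,aeu,aew,afl,afm,afu,afw,ahl,aho,ahu,ahw,alu,alw,amo,amu,amw,aou,aow,auw,lmu,lou] rk=25  ker:efl,efm,efw,ehl,elu,elw,emo,emu,emw,eou,eow,euw,flw,hou,how,huw,lmw,luw,mou,muw,ouw
∂3: piv[aefl,aefw,aelu,aelw,aemo,aemu,aemw,aeou,aflw,ahou,ahow,ahuw,amou,aouw,eouw] rk=15  ker:eflw,emou,houw
rk∂_3=15

rank∂_3=15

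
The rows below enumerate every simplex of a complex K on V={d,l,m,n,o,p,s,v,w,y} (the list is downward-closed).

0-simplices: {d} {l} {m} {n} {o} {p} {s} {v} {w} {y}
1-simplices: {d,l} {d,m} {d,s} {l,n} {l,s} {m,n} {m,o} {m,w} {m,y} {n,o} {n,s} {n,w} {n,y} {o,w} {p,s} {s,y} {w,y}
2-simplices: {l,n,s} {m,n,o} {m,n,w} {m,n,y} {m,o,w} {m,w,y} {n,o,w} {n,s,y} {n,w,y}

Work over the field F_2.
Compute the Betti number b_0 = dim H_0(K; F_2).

n_0=10 n_1=17 n_2=9  [Z2]
∂1: piv[dl,dm,ds,ln,mo,mw,my,ps] rk=8  ker:ls,mn,no,ns,nw,ny,ow,sy,wy
∂2: piv[lns,mno,mnw,mny,mow,mwy,nsy] rk=7  ker:now,nwy
b_0=(10−0)−8=2

b_0=2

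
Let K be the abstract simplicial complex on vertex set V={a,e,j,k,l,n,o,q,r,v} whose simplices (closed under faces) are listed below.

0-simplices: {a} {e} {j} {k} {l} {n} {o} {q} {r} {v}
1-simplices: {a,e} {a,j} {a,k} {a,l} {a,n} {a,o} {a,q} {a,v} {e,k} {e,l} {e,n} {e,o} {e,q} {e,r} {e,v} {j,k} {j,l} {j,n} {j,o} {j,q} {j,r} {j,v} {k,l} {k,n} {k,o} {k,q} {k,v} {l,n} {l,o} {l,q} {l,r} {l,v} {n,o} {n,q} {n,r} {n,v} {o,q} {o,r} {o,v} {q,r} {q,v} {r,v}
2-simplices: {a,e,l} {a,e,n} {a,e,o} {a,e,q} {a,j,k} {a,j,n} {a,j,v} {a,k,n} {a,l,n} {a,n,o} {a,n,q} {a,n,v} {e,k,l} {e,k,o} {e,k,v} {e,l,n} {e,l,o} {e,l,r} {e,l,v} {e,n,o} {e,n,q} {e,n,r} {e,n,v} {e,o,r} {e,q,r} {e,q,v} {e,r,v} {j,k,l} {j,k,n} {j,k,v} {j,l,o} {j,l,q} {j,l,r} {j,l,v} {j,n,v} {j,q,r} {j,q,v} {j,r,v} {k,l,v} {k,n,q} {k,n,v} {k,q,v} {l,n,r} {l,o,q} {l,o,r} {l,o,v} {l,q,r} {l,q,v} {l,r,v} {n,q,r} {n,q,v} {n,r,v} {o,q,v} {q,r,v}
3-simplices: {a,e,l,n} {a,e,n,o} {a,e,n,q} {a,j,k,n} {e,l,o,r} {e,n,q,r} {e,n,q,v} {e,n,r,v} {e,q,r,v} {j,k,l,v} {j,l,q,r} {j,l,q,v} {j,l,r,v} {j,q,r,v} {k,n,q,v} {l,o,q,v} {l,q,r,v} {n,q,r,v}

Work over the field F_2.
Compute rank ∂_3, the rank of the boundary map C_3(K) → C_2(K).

rank∂_3=16

n_0=10 n_1=42 n_2=54 n_3=18  [Z2]
∂1: piv[ae,aj,ak,al,an,ao,aq,av,er] rk=9  ker:ek,el,en,eo,eq,ev,jk,jl,jn,jo,jq,jr,jv,kl,kn,ko,kq,kv,ln,lo,lq,lr,lv,no,nq,nr,nv,oq,or,ov,qr,qv,rv
∂2: piv[ael,aen,aeo,aeq,ajk,ajn,ajv,akn,aln,ano,anq,anv,ekl,eko,ekv,elo,elr,elv,enr,env,eor,eqr,eqv,erv,jkl,jkv,jlo,jlq,jlr,jqr,knq,loq,lov] rk=33  ker:eln,eno,enq,jkn,jlv,jnv,jqv,jrv,klv,knv,kqv,lnr,lor,lqr,lqv,lrv,nqr,nqv,nrv,oqv,qrv
∂3: piv[aeln,aeno,aenq,ajkn,elor,enqr,enqv,enrv,eqrv,jklv,jlqr,jlqv,jlrv,jqrv,knqv,loqv] rk=16  ker:lqrv,nqrv
rk∂_3=16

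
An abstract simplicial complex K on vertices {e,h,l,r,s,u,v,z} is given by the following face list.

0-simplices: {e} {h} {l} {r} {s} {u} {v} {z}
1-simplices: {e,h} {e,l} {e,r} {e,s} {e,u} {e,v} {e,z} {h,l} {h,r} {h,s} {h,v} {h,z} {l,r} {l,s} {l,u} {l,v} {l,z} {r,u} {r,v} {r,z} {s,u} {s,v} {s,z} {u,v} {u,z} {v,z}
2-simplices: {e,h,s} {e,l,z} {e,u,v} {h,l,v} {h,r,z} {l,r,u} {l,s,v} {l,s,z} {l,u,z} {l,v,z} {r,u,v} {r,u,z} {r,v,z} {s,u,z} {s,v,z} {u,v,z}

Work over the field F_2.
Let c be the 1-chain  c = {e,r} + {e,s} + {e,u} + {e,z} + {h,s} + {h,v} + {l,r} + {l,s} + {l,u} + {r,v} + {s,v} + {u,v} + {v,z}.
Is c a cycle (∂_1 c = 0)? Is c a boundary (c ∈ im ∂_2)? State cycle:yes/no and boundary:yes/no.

cycle:no boundary:no

n_0=8 n_1=26 n_2=16  [Z2]
∂1: piv[eh,el,er,es,eu,ev,ez] rk=7  ker:hl,hr,hs,hv,hz,lr,ls,lu,lv,lz,ru,rv,rz,su,sv,sz,uv,uz,vz
∂2: piv[ehs,elz,euv,hlv,hrz,lru,lsv,lsz,luz,lvz,ruv,ruz,rvz,suz] rk=14  ker:svz,uvz
∂1c = {l} + {r} + {u} + {v}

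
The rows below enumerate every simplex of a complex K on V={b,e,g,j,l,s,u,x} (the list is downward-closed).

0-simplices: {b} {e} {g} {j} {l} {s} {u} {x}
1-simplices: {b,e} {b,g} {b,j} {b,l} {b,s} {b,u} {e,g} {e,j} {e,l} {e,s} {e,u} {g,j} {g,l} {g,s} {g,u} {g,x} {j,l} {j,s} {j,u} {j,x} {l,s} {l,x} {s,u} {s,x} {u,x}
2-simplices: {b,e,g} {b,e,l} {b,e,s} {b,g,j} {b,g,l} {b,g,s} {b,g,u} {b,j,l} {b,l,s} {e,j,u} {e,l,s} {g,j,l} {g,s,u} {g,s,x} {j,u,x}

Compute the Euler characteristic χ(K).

χ(K)=-2

n_0=8 n_1=25 n_2=15
χ=+8−25+15=-2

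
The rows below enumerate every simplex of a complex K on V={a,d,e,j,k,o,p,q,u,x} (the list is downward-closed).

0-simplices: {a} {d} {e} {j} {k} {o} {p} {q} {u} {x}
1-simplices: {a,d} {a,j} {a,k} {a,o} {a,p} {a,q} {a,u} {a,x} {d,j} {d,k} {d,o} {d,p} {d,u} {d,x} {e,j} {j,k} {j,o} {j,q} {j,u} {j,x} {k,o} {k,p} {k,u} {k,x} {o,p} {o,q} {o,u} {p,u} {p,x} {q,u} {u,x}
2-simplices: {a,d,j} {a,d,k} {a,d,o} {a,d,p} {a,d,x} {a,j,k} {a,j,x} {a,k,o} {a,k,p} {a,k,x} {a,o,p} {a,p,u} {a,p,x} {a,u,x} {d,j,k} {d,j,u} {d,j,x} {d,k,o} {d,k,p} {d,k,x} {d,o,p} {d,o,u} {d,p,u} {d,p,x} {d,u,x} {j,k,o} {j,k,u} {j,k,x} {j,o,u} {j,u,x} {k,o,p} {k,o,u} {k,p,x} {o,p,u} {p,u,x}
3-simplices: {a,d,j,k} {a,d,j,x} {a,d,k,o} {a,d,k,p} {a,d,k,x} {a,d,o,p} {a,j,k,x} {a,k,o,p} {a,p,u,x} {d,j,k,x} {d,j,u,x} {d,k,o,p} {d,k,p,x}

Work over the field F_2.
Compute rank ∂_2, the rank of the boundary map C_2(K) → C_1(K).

rank∂_2=19

n_0=10 n_1=31 n_2=35 n_3=13  [Z2]
∂1: piv[ad,aj,ak,ao,ap,aq,au,ax,ej] rk=9  ker:dj,dk,do,dp,du,dx,jk,jo,jq,ju,jx,ko,kp,ku,kx,op,oq,ou,pu,px,qu,ux
∂2: piv[adj,adk,ado,adp,adx,ajk,ajx,ako,akp,akx,aop,apu,apx,aux,dju,dou,dpu,jko,jku] rk=19  ker:djk,djx,dko,dkp,dkx,dop,dpx,dux,jkx,jou,jux,kop,kou,kpx,opu,pux
∂3: piv[adjk,adjx,adko,adkp,adkx,adop,ajkx,akop,apux,djux,dkpx] rk=11  ker:djkx,dkop
rk∂_2=19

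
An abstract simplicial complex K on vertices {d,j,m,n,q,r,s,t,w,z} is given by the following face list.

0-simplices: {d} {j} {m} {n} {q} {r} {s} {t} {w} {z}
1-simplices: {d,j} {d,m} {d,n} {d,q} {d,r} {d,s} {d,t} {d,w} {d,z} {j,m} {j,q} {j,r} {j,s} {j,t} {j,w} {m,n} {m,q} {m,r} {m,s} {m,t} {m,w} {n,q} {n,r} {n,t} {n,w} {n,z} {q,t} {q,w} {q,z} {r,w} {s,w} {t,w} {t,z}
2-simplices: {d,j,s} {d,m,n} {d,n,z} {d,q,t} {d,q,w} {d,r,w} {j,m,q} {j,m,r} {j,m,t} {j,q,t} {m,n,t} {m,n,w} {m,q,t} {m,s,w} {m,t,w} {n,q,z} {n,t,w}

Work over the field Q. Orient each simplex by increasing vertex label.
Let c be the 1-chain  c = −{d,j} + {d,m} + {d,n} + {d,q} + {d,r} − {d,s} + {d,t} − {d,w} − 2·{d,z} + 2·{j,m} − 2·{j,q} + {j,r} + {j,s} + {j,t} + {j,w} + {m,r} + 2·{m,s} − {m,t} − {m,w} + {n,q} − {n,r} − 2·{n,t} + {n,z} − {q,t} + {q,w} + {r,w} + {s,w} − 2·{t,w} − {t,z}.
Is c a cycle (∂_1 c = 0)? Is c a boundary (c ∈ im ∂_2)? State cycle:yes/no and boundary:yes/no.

n_0=10 n_1=33 n_2=17  [Q]
∂1: piv[dj,dm,dn,dq,dr,ds,dt,dw,dz] rk=9  ker:jm,jq,jr,js,jt,jw,mn,mq,mr,ms,mt,mw,nq,nr,nt,nw,nz,qt,qw,qz,rw,sw,tw,tz
∂2: piv[djs,dmn,dnz,dqt,dqw,drw,jmq,jmr,jmt,jqt,mnt,mnw,msw,mtw,nqz] rk=15  ker:mqt,ntw
∂1c = −5·{j} + 2·{m} + 2·{n} + {r} + {s} + {t} − 2·{z}

cycle:no boundary:no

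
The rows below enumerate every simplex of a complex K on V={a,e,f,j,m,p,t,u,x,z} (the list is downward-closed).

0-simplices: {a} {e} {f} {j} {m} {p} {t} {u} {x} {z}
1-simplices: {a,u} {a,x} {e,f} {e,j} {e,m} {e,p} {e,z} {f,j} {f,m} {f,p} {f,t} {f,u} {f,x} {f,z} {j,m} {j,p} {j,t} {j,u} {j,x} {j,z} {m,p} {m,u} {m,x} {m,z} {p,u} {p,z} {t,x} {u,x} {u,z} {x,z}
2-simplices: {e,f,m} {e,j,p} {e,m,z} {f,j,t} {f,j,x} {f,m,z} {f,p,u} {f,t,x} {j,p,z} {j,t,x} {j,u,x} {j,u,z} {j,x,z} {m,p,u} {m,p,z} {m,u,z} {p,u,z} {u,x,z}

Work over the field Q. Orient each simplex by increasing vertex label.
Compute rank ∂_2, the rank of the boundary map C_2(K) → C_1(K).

n_0=10 n_1=30 n_2=18  [Q]
∂1: piv[au,ax,ef,ej,em,ep,ez,ft,fu] rk=9  ker:fj,fm,fp,fx,fz,jm,jp,jt,ju,jx,jz,mp,mu,mx,mz,pu,pz,tx,ux,uz,xz
∂2: piv[efm,ejp,emz,fjt,fjx,fmz,fpu,ftx,jpz,jux,juz,jxz,mpu,mpz,muz] rk=15  ker:jtx,puz,uxz
rk∂_2=15

rank∂_2=15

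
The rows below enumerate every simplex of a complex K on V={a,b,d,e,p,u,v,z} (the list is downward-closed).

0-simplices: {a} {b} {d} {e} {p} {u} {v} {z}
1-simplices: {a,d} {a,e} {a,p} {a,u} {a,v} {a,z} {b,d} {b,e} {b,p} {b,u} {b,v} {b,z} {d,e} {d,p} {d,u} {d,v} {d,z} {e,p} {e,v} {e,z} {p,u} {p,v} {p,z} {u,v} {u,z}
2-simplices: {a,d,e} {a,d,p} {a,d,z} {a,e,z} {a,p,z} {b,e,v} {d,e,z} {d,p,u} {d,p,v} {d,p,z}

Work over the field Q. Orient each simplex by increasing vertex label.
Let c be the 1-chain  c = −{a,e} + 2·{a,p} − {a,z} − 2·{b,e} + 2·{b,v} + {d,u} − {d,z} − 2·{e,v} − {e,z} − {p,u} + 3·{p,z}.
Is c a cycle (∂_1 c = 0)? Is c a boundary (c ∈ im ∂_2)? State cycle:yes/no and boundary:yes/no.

n_0=8 n_1=25 n_2=10  [Q]
∂1: piv[ad,ae,ap,au,av,az,bd] rk=7  ker:be,bp,bu,bv,bz,de,dp,du,dv,dz,ep,ev,ez,pu,pv,pz,uv,uz
∂2: piv[ade,adp,adz,aez,apz,bev,dpu,dpv] rk=8  ker:dez,dpz
∂1c = 0
c vs im∂2: reduces to 0 ⇒ boundary

cycle:yes boundary:yes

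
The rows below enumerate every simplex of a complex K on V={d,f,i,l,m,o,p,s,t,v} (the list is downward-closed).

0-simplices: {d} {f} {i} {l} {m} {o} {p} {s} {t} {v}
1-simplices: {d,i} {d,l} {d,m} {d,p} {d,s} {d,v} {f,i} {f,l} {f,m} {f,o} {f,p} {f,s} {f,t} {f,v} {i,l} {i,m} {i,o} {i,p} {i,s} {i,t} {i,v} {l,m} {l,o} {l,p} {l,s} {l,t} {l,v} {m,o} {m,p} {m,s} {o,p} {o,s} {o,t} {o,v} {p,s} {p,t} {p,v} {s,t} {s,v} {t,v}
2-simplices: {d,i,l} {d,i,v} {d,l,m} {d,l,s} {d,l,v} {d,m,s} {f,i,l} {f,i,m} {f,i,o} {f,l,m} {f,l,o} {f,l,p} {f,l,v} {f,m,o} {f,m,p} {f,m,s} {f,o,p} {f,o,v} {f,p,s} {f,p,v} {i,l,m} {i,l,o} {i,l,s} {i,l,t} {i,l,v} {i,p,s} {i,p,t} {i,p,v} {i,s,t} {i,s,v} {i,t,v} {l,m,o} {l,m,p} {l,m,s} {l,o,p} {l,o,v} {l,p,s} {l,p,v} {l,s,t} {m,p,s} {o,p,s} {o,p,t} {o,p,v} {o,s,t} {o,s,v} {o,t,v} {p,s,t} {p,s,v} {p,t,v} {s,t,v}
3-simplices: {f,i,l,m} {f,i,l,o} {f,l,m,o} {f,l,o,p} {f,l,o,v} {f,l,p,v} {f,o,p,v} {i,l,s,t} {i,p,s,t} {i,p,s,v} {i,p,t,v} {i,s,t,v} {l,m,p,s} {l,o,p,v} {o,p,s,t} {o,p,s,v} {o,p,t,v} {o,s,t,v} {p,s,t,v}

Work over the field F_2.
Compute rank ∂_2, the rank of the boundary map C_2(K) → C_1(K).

n_0=10 n_1=40 n_2=50 n_3=19  [Z2]
∂1: piv[di,dl,dm,dp,ds,dv,fi,fo,ft] rk=9  ker:fl,fm,fp,fs,fv,il,im,io,ip,is,it,iv,lm,lo,lp,ls,lt,lv,mo,mp,ms,op,os,ot,ov,ps,pt,pv,st,sv,tv
∂2: piv[dil,div,dlm,dls,dlv,dms,fil,fim,fio,flm,flo,flp,flv,fmo,fmp,fms,fop,fov,fps,fpv,ils,ilt,ips,ipt,ist,isv,itv,ops,opt] rk=29  ker:ilm,ilo,ilv,ipv,lmo,lmp,lms,lop,lov,lps,lpv,lst,mps,opv,ost,osv,otv,pst,psv,ptv,stv
∂3: piv[film,filo,flmo,flop,flov,flpv,fopv,ilst,ipst,ipsv,iptv,istv,lmps,opst,opsv,optv] rk=16  ker:lopv,ostv,pstv
rk∂_2=29

rank∂_2=29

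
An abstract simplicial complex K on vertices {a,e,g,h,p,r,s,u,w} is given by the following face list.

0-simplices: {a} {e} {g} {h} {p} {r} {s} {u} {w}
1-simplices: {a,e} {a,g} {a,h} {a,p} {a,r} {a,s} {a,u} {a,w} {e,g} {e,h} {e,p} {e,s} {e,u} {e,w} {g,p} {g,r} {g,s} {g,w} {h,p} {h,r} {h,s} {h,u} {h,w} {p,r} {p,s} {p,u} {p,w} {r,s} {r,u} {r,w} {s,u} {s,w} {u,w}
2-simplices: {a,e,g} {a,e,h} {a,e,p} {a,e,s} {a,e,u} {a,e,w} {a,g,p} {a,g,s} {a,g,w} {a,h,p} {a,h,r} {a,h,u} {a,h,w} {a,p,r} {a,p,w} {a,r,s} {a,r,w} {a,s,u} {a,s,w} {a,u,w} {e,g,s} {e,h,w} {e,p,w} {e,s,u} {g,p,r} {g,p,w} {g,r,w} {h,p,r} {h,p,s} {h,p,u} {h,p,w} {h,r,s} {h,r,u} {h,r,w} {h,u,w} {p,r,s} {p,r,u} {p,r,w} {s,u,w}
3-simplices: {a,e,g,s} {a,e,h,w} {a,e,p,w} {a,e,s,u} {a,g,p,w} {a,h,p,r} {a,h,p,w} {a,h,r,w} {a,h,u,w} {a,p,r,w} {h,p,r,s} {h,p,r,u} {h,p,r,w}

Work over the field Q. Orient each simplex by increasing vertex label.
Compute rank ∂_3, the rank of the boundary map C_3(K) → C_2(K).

rank∂_3=12

n_0=9 n_1=33 n_2=39 n_3=13  [Q]
∂1: piv[ae,ag,ah,ap,ar,as,au,aw] rk=8  ker:eg,eh,ep,es,eu,ew,gp,gr,gs,gw,hp,hr,hs,hu,hw,pr,ps,pu,pw,rs,ru,rw,su,sw,uw
∂2: piv[aeg,aeh,aep,aes,aeu,aew,agp,ags,agw,ahp,ahr,ahu,ahw,apr,apw,ars,arw,asu,asw,auw,gpr,hps,hpu,hrs,hru] rk=25  ker:egs,ehw,epw,esu,gpw,grw,hpr,hpw,hrw,huw,prs,pru,prw,suw
∂3: piv[aegs,aehw,aepw,aesu,agpw,ahpr,ahpw,ahrw,ahuw,aprw,hprs,hpru] rk=12  ker:hprw
rk∂_3=12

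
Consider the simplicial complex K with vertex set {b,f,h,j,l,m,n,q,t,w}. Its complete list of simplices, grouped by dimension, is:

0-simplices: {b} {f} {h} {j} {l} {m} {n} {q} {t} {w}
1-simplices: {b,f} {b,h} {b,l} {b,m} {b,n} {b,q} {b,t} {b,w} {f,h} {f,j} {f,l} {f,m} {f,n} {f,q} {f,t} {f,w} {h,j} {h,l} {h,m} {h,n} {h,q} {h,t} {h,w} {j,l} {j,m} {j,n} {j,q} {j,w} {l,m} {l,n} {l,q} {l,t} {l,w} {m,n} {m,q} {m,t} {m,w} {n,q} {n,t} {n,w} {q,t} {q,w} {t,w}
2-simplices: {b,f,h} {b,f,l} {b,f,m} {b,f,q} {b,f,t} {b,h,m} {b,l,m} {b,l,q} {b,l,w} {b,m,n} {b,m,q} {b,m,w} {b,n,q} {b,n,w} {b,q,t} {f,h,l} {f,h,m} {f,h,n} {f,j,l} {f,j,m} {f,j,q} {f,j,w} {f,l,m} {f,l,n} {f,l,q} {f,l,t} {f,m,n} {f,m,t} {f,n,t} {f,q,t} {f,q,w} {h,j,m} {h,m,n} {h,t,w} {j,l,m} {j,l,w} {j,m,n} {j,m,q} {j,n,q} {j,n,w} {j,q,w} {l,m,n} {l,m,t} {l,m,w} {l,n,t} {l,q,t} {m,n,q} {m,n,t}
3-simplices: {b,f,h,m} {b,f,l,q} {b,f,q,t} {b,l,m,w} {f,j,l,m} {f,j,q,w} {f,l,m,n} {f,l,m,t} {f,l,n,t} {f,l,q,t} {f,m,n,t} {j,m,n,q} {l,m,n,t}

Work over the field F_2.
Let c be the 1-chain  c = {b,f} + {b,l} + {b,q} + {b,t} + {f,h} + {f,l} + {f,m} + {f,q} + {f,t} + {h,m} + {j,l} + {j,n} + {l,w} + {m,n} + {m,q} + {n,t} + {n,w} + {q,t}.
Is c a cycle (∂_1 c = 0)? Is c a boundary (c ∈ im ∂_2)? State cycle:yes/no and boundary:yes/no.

cycle:yes boundary:yes

n_0=10 n_1=43 n_2=48 n_3=13  [Z2]
∂1: piv[bf,bh,bl,bm,bn,bq,bt,bw,fj] rk=9  ker:fh,fl,fm,fn,fq,ft,fw,hj,hl,hm,hn,hq,ht,hw,jl,jm,jn,jq,jw,lm,ln,lq,lt,lw,mn,mq,mt,mw,nq,nt,nw,qt,qw,tw
∂2: piv[bfh,bfl,bfm,bfq,bft,bhm,blm,blq,blw,bmn,bmq,bmw,bnq,bnw,bqt,fhl,fhn,fjl,fjm,fjq,fjw,fln,flt,fmn,fmt,fnt,fqw,hjm,htw,jlw,jmn] rk=31  ker:fhm,flm,flq,fqt,hmn,jlm,jmq,jnq,jnw,jqw,lmn,lmt,lmw,lnt,lqt,mnq,mnt
∂3: piv[bfhm,bflq,bfqt,blmw,fjlm,fjqw,flmn,flmt,flnt,flqt,fmnt,jmnq] rk=12  ker:lmnt
∂1c = 0
c vs im∂2: reduces to 0 ⇒ boundary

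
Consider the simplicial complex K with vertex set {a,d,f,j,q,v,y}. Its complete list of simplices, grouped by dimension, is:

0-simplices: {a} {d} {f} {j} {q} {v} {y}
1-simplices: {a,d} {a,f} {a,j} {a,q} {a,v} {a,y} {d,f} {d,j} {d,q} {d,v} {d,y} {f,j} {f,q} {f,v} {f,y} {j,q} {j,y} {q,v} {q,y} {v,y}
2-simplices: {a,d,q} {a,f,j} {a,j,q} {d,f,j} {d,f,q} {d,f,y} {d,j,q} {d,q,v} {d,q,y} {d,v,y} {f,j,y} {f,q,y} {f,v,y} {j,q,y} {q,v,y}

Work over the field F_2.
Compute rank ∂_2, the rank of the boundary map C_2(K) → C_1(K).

rank∂_2=12

n_0=7 n_1=20 n_2=15  [Z2]
∂1: piv[ad,af,aj,aq,av,ay] rk=6  ker:df,dj,dq,dv,dy,fj,fq,fv,fy,jq,jy,qv,qy,vy
∂2: piv[adq,afj,ajq,dfj,dfq,dfy,djq,dqv,dqy,dvy,fjy,fvy] rk=12  ker:fqy,jqy,qvy
rk∂_2=12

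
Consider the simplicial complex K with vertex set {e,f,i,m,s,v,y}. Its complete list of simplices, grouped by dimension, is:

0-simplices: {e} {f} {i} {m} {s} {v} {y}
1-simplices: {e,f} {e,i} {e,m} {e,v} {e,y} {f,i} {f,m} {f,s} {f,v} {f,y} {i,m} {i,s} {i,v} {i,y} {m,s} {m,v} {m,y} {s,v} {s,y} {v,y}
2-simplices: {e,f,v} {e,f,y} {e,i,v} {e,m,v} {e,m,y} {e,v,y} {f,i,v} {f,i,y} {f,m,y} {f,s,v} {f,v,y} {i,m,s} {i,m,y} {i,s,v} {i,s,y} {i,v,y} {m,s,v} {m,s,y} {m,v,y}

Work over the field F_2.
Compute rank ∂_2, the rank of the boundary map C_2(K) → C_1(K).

rank∂_2=14

n_0=7 n_1=20 n_2=19  [Z2]
∂1: piv[ef,ei,em,ev,ey,fs] rk=6  ker:fi,fm,fv,fy,im,is,iv,iy,ms,mv,my,sv,sy,vy
∂2: piv[efv,efy,eiv,emv,emy,evy,fiv,fiy,fmy,fsv,ims,imy,isv,isy] rk=14  ker:fvy,ivy,msv,msy,mvy
rk∂_2=14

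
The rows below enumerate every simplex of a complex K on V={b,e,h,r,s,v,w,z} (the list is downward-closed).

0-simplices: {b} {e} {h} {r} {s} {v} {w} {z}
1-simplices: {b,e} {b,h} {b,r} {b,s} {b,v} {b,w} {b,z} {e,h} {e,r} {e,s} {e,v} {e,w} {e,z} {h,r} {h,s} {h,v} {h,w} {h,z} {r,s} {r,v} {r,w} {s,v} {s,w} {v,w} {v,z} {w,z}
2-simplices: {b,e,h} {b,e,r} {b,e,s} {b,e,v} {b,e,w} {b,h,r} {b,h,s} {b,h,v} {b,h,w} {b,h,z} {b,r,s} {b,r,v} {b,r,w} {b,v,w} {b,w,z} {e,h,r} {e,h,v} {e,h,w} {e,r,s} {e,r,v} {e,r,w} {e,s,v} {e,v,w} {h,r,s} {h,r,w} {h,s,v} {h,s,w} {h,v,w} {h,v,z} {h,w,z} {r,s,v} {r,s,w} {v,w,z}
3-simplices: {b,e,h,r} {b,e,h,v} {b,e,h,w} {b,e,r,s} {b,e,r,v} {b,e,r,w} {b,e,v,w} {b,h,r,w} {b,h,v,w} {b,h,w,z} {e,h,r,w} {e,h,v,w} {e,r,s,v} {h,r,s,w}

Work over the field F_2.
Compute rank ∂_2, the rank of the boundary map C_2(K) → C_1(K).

rank∂_2=18

n_0=8 n_1=26 n_2=33 n_3=14  [Z2]
∂1: piv[be,bh,br,bs,bv,bw,bz] rk=7  ker:eh,er,es,ev,ew,ez,hr,hs,hv,hw,hz,rs,rv,rw,sv,sw,vw,vz,wz
∂2: piv[beh,ber,bes,bev,bew,bhr,bhs,bhv,bhw,bhz,brs,brv,brw,bvw,bwz,esv,hsw,hvz] rk=18  ker:ehr,ehv,ehw,ers,erv,erw,evw,hrs,hrw,hsv,hvw,hwz,rsv,rsw,vwz
∂3: piv[behr,behv,behw,bers,berv,berw,bevw,bhrw,bhvw,bhwz,ersv,hrsw] rk=12  ker:ehrw,ehvw
rk∂_2=18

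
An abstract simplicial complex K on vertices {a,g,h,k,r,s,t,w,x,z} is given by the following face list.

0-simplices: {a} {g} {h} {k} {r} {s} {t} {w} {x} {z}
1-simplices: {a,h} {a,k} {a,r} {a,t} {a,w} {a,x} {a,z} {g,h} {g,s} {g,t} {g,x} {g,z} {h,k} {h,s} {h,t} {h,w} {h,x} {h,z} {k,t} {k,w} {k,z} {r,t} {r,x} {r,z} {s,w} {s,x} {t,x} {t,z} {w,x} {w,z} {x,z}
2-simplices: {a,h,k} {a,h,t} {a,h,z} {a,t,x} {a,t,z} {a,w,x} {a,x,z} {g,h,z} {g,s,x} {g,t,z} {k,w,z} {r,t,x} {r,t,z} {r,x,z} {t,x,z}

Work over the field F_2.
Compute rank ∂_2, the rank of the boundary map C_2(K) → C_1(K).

rank∂_2=13

n_0=10 n_1=31 n_2=15  [Z2]
∂1: piv[ah,ak,ar,at,aw,ax,az,gh,gs] rk=9  ker:gt,gx,gz,hk,hs,ht,hw,hx,hz,kt,kw,kz,rt,rx,rz,sw,sx,tx,tz,wx,wz,xz
∂2: piv[ahk,aht,ahz,atx,atz,awx,axz,ghz,gsx,gtz,kwz,rtx,rtz] rk=13  ker:rxz,txz
rk∂_2=13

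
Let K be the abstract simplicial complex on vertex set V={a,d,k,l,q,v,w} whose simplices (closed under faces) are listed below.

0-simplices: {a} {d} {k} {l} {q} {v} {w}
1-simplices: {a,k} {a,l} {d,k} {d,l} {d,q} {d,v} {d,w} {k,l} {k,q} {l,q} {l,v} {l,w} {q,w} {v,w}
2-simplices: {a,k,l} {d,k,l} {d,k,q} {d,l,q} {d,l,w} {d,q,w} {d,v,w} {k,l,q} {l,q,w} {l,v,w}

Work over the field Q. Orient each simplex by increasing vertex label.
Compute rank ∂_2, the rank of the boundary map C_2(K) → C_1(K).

n_0=7 n_1=14 n_2=10  [Q]
∂1: piv[ak,al,dk,dq,dv,dw] rk=6  ker:dl,kl,kq,lq,lv,lw,qw,vw
∂2: piv[akl,dkl,dkq,dlq,dlw,dqw,dvw,lvw] rk=8  ker:klq,lqw
rk∂_2=8

rank∂_2=8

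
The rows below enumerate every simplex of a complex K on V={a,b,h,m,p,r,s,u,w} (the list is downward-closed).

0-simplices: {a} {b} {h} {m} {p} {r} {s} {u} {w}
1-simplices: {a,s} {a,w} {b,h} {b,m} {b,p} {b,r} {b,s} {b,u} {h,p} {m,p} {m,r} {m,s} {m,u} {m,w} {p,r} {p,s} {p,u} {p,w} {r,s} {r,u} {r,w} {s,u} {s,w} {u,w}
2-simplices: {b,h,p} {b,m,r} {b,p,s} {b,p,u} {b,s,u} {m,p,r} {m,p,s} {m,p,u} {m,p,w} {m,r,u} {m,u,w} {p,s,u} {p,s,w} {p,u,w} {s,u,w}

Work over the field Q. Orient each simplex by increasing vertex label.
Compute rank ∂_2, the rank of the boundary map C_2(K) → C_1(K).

n_0=9 n_1=24 n_2=15  [Q]
∂1: piv[as,aw,bh,bm,bp,br,bs,bu] rk=8  ker:hp,mp,mr,ms,mu,mw,pr,ps,pu,pw,rs,ru,rw,su,sw,uw
∂2: piv[bhp,bmr,bps,bpu,bsu,mpr,mps,mpu,mpw,mru,muw,psw] rk=12  ker:psu,puw,suw
rk∂_2=12

rank∂_2=12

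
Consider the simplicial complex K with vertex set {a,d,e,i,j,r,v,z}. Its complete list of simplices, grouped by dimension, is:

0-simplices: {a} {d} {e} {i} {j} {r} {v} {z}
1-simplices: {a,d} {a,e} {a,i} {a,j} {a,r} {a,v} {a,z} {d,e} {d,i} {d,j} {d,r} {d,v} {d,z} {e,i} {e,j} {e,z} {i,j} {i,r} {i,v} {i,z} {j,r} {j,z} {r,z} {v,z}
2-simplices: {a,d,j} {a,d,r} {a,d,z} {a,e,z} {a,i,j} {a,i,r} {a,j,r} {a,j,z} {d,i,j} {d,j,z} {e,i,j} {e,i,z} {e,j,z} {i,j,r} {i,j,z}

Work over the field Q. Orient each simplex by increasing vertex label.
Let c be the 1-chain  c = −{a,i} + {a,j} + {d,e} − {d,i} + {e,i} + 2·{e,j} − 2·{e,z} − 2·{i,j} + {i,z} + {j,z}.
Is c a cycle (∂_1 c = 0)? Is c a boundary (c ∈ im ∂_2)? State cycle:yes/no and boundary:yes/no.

n_0=8 n_1=24 n_2=15  [Q]
∂1: piv[ad,ae,ai,aj,ar,av,az] rk=7  ker:de,di,dj,dr,dv,dz,ei,ej,ez,ij,ir,iv,iz,jr,jz,rz,vz
∂2: piv[adj,adr,adz,aez,aij,air,ajr,ajz,dij,eij,eiz,ejz] rk=12  ker:djz,ijr,ijz
∂1c = 0
c vs im∂2: residual ≠ 0 ⇒ not boundary

cycle:yes boundary:no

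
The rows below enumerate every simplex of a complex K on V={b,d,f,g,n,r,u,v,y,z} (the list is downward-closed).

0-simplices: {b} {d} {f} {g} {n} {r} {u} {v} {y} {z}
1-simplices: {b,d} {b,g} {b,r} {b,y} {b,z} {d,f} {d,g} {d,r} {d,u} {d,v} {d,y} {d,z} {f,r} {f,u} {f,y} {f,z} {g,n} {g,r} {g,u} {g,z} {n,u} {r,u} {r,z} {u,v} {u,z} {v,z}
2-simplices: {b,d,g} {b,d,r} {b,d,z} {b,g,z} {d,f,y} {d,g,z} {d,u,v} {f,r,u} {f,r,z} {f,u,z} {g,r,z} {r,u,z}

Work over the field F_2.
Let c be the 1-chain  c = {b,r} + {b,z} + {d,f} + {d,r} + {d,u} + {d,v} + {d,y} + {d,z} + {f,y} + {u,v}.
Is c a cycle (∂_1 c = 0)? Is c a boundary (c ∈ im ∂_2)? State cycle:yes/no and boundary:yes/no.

cycle:yes boundary:yes

n_0=10 n_1=26 n_2=12  [Z2]
∂1: piv[bd,bg,br,by,bz,df,du,dv,gn] rk=9  ker:dg,dr,dy,dz,fr,fu,fy,fz,gr,gu,gz,nu,ru,rz,uv,uz,vz
∂2: piv[bdg,bdr,bdz,bgz,dfy,duv,fru,frz,fuz,grz] rk=10  ker:dgz,ruz
∂1c = 0
c vs im∂2: reduces to 0 ⇒ boundary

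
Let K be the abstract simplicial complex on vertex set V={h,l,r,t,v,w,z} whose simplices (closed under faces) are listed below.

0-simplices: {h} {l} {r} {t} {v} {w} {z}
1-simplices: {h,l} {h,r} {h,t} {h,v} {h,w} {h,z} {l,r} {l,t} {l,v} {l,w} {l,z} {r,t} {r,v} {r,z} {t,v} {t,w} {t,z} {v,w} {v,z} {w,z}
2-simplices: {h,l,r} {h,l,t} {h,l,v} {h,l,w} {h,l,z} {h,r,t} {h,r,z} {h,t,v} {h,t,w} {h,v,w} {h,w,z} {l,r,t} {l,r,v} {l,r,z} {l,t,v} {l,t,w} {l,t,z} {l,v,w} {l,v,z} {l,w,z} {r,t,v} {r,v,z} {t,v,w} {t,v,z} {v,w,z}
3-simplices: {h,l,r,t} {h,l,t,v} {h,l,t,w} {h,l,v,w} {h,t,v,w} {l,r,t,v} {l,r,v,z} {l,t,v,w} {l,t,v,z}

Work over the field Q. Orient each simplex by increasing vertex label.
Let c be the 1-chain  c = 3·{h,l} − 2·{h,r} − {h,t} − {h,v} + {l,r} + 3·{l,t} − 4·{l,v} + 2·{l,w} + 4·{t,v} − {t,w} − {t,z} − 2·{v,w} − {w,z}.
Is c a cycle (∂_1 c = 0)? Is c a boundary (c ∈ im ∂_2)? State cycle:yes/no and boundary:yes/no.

n_0=7 n_1=20 n_2=25 n_3=9  [Q]
∂1: piv[hl,hr,ht,hv,hw,hz] rk=6  ker:lr,lt,lv,lw,lz,rt,rv,rz,tv,tw,tz,vw,vz,wz
∂2: piv[hlr,hlt,hlv,hlw,hlz,hrt,hrz,htv,htw,hvw,hwz,lrv,ltz,lvz] rk=14  ker:lrt,lrz,ltv,ltw,lvw,lwz,rtv,rvz,tvw,tvz,vwz
∂3: piv[hlrt,hltv,hltw,hlvw,htvw,lrtv,lrvz,ltvz] rk=8  ker:ltvw
∂1c = {h} + {l} − {r} + {v} − 2·{z}

cycle:no boundary:no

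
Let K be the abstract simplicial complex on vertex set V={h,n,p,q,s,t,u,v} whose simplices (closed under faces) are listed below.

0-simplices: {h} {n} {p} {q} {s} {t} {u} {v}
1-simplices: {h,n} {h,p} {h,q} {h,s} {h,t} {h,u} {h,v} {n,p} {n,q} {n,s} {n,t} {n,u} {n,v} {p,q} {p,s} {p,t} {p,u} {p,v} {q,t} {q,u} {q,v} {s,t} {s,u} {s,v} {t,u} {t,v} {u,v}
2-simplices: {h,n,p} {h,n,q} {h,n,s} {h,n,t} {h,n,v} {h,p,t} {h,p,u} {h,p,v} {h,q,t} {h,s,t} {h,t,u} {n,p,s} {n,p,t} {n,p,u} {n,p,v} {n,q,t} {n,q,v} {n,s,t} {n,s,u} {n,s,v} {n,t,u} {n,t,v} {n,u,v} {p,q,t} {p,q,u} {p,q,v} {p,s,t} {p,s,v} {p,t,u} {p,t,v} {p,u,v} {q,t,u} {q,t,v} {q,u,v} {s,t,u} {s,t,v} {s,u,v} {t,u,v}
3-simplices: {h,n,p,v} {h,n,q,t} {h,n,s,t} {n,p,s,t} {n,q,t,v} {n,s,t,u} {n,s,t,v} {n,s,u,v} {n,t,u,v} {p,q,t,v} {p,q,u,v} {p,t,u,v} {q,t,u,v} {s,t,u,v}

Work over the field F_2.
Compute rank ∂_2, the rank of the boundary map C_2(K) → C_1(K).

n_0=8 n_1=27 n_2=38 n_3=14  [Z2]
∂1: piv[hn,hp,hq,hs,ht,hu,hv] rk=7  ker:np,nq,ns,nt,nu,nv,pq,ps,pt,pu,pv,qt,qu,qv,st,su,sv,tu,tv,uv
∂2: piv[hnp,hnq,hns,hnt,hnv,hpt,hpu,hpv,hqt,hst,htu,nps,npu,nqv,nsu,nsv,ntv,nuv,pqt,pqu] rk=20  ker:npt,npv,nqt,nst,ntu,pqv,pst,psv,ptu,ptv,puv,qtu,qtv,quv,stu,stv,suv,tuv
∂3: piv[hnpv,hnqt,hnst,npst,nqtv,nstu,nstv,nsuv,ntuv,pqtv,pquv,ptuv,qtuv] rk=13  ker:stuv
rk∂_2=20

rank∂_2=20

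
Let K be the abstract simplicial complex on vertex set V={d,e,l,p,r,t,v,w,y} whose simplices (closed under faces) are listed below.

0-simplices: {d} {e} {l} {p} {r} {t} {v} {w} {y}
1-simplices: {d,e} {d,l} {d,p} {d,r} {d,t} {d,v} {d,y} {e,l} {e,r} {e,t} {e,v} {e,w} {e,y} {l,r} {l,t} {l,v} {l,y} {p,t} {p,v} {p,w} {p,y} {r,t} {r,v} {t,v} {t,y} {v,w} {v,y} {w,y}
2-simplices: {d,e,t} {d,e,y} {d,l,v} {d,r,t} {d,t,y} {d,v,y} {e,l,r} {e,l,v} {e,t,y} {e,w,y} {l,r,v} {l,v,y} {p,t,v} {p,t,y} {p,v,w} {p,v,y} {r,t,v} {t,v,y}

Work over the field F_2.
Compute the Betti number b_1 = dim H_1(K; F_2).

n_0=9 n_1=28 n_2=18  [Z2]
∂1: piv[de,dl,dp,dr,dt,dv,dy,ew] rk=8  ker:el,er,et,ev,ey,lr,lt,lv,ly,pt,pv,pw,py,rt,rv,tv,ty,vw,vy,wy
∂2: piv[det,dey,dlv,drt,dty,dvy,elr,elv,ewy,lrv,lvy,ptv,pty,pvw,pvy,rtv] rk=16  ker:ety,tvy
b_1=(28−8)−16=4

b_1=4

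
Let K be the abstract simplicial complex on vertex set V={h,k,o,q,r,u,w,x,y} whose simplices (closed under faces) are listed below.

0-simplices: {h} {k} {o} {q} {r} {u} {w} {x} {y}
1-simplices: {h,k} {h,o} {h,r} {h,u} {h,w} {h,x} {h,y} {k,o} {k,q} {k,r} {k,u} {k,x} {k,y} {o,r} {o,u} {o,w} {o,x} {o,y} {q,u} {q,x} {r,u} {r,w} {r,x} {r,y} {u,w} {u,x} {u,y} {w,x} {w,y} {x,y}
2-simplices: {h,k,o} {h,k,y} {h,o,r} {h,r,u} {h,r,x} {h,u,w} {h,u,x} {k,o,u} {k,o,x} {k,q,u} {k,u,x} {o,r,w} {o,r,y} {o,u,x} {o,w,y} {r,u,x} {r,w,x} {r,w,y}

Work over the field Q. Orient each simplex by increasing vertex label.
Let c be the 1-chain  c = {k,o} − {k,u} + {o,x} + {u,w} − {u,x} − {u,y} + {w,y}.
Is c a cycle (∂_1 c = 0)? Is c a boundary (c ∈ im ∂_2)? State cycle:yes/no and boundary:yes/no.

n_0=9 n_1=30 n_2=18  [Q]
∂1: piv[hk,ho,hr,hu,hw,hx,hy,kq] rk=8  ker:ko,kr,ku,kx,ky,or,ou,ow,ox,oy,qu,qx,ru,rw,rx,ry,uw,ux,uy,wx,wy,xy
∂2: piv[hko,hky,hor,hru,hrx,huw,hux,kou,kox,kqu,kux,orw,ory,owy,rwx] rk=15  ker:oux,rux,rwy
∂1c = 0
c vs im∂2: residual ≠ 0 ⇒ not boundary

cycle:yes boundary:no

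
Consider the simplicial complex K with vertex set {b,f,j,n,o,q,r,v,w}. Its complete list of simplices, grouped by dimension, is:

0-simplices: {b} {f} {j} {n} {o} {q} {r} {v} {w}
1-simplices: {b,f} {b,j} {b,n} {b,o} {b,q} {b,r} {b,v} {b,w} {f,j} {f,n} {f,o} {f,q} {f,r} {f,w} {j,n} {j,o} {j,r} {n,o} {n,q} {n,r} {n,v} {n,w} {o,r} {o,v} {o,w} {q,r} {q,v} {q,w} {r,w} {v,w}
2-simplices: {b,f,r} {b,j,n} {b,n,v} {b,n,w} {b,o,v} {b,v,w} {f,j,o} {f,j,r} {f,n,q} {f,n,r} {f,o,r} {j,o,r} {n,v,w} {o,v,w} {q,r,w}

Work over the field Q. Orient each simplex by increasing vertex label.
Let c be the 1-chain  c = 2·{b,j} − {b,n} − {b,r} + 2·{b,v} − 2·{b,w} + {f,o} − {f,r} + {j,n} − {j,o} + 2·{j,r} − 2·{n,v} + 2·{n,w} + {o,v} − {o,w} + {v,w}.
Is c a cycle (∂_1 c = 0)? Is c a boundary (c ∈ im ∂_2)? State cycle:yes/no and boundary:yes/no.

cycle:yes boundary:no

n_0=9 n_1=30 n_2=15  [Q]
∂1: piv[bf,bj,bn,bo,bq,br,bv,bw] rk=8  ker:fj,fn,fo,fq,fr,fw,jn,jo,jr,no,nq,nr,nv,nw,or,ov,ow,qr,qv,qw,rw,vw
∂2: piv[bfr,bjn,bnv,bnw,bov,bvw,fjo,fjr,fnq,fnr,for,ovw,qrw] rk=13  ker:jor,nvw
∂1c = 0
c vs im∂2: residual ≠ 0 ⇒ not boundary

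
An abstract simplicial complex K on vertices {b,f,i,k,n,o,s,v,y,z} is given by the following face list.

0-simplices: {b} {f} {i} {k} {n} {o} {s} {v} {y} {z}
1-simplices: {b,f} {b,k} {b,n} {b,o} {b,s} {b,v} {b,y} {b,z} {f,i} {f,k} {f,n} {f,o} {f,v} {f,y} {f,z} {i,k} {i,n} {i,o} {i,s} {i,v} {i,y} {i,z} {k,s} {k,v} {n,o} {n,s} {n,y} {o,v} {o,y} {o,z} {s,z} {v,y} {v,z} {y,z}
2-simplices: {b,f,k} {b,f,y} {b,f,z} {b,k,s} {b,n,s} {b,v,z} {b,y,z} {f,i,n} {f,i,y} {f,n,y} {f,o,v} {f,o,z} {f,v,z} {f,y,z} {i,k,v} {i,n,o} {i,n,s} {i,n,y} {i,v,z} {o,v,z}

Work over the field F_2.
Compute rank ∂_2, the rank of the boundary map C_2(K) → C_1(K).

rank∂_2=17

n_0=10 n_1=34 n_2=20  [Z2]
∂1: piv[bf,bk,bn,bo,bs,bv,by,bz,fi] rk=9  ker:fk,fn,fo,fv,fy,fz,ik,in,io,is,iv,iy,iz,ks,kv,no,ns,ny,ov,oy,oz,sz,vy,vz,yz
∂2: piv[bfk,bfy,bfz,bks,bns,bvz,byz,fin,fiy,fny,fov,foz,fvz,ikv,ino,ins,ivz] rk=17  ker:fyz,iny,ovz
rk∂_2=17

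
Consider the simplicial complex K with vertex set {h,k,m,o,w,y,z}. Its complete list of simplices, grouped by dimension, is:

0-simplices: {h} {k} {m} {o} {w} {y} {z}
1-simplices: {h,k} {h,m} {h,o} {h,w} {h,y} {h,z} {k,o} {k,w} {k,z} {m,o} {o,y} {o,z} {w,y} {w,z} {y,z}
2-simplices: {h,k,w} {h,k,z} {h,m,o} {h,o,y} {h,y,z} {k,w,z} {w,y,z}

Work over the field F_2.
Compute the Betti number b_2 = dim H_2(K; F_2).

b_2=0

n_0=7 n_1=15 n_2=7  [Z2]
∂1: piv[hk,hm,ho,hw,hy,hz] rk=6  ker:ko,kw,kz,mo,oy,oz,wy,wz,yz
∂2: piv[hkw,hkz,hmo,hoy,hyz,kwz,wyz] rk=7
b_2=(7−7)−0=0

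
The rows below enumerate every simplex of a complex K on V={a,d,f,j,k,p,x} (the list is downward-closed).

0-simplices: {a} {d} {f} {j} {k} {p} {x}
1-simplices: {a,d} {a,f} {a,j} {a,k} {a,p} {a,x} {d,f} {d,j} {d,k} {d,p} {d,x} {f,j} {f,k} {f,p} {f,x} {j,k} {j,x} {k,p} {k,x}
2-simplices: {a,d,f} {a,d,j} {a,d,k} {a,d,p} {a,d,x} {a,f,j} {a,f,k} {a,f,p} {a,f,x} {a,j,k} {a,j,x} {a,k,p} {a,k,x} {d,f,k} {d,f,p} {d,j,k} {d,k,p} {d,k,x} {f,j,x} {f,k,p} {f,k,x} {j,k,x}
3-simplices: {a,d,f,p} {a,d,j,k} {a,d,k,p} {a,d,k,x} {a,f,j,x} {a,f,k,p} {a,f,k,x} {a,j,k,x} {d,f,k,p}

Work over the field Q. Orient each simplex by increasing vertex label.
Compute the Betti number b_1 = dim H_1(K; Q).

n_0=7 n_1=19 n_2=22 n_3=9  [Q]
∂1: piv[ad,af,aj,ak,ap,ax] rk=6  ker:df,dj,dk,dp,dx,fj,fk,fp,fx,jk,jx,kp,kx
∂2: piv[adf,adj,adk,adp,adx,afj,afk,afp,afx,ajk,ajx,akp,akx] rk=13  ker:dfk,dfp,djk,dkp,dkx,fjx,fkp,fkx,jkx
∂3: piv[adfp,adjk,adkp,adkx,afjx,afkp,afkx,ajkx,dfkp] rk=9
b_1=(19−6)−13=0

b_1=0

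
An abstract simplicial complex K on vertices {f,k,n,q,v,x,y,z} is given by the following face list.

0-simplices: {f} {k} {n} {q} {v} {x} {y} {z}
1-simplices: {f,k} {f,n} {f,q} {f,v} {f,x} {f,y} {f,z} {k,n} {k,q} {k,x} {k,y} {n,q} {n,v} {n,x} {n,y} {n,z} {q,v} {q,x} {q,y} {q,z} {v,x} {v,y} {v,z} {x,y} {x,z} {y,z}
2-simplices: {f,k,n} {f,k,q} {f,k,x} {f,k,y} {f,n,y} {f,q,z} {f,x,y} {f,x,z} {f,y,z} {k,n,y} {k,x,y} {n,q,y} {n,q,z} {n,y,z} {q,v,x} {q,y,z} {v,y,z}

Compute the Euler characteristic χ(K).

χ(K)=-1

n_0=8 n_1=26 n_2=17
χ=+8−26+17=-1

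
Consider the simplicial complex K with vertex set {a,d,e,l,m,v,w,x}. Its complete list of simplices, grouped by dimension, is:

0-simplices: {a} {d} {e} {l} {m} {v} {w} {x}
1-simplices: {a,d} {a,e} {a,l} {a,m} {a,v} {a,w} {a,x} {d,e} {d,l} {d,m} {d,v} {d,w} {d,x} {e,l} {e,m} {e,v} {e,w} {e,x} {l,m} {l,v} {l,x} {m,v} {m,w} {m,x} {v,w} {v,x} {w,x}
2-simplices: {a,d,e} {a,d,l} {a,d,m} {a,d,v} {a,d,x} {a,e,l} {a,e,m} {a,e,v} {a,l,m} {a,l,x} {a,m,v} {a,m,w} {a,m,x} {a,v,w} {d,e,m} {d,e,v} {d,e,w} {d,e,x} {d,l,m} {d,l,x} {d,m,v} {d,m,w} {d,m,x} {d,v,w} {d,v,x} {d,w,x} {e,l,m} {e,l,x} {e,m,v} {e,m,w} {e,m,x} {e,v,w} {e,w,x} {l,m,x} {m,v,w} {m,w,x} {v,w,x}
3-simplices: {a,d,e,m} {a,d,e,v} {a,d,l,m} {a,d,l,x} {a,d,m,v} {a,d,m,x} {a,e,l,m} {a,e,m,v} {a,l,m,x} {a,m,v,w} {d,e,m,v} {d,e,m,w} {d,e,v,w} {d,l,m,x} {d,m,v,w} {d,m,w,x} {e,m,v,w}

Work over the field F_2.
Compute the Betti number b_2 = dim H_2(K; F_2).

n_0=8 n_1=27 n_2=37 n_3=17  [Z2]
∂1: piv[ad,ae,al,am,av,aw,ax] rk=7  ker:de,dl,dm,dv,dw,dx,el,em,ev,ew,ex,lm,lv,lx,mv,mw,mx,vw,vx,wx
∂2: piv[ade,adl,adm,adv,adx,ael,aem,aev,alm,alx,amv,amw,amx,avw,dew,dex,dmw,dvx,dwx] rk=19  ker:dem,dev,dlm,dlx,dmv,dmx,dvw,elm,elx,emv,emw,emx,evw,ewx,lmx,mvw,mwx,vwx
∂3: piv[adem,adev,adlm,adlx,admv,admx,aelm,aemv,almx,amvw,demw,devw,dmvw,dmwx] rk=14  ker:demv,dlmx,emvw
b_2=(37−19)−14=4

b_2=4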